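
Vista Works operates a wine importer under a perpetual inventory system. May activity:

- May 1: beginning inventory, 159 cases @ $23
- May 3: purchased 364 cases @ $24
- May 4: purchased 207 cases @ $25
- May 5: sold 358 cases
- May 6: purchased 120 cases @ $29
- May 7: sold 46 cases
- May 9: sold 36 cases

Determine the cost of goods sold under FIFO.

COGS = $10,401

May 5, 358 sold [FIFO — oldest first]: 159 @ $23 + 199 @ $24 = $8,433
May 7, 46 sold [FIFO — oldest first]: 46 @ $24 = $1,104
May 9, 36 sold [FIFO — oldest first]: 36 @ $24 = $864
Total COGS = $8,433 + $1,104 + $864 = $10,401
Ending inventory: 83 @ $24 + 207 @ $25 + 120 @ $29 = $10,647
Check: goods available $21,048 = COGS $10,401 + ending $10,647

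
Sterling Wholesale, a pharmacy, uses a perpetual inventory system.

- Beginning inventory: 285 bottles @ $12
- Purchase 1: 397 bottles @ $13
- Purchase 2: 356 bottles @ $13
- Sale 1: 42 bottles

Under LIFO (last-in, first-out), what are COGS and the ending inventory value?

COGS = $546; ending inventory = $12,663

Sale 1 (42) [LIFO — newest first]: 42 @ $13 = $546
Ending inventory: 285 @ $12 + 397 @ $13 + 314 @ $13 = $12,663
Check: goods available $13,209 = COGS $546 + ending $12,663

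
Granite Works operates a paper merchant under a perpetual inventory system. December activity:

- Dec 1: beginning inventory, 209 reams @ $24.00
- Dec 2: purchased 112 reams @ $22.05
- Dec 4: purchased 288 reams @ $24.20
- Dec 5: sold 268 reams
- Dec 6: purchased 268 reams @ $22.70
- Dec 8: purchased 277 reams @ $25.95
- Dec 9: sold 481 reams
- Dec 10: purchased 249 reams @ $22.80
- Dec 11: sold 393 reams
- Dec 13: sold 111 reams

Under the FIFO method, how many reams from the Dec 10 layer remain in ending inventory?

Dec 5, 268 sold [FIFO — oldest first]: 209 @ $24.00 + 59 @ $22.05 = $6,316.95
Dec 9, 481 sold [FIFO — oldest first]: 53 @ $22.05 + 288 @ $24.20 + 140 @ $22.70 = $11,316.25
Dec 11, 393 sold [FIFO — oldest first]: 128 @ $22.70 + 265 @ $25.95 = $9,782.35
Dec 13, 111 sold [FIFO — oldest first]: 12 @ $25.95 + 99 @ $22.80 = $2,568.60
Total COGS = $6,316.95 + $11,316.25 + $9,782.35 + $2,568.60 = $29,984.15
Ending inventory: 150 @ $22.80 = $3,420.00
Check: goods available $33,404.15 = COGS $29,984.15 + ending $3,420.00

150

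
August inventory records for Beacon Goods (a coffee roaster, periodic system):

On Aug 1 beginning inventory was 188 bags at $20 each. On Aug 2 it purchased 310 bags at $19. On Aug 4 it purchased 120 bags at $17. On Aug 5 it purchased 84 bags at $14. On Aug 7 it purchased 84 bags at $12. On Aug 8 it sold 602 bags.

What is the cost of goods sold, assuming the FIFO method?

Aug 8, 602 sold [FIFO — oldest first]: 188 @ $20 + 310 @ $19 + 104 @ $17 = $11,418
Ending inventory: 16 @ $17 + 84 @ $14 + 84 @ $12 = $2,456

COGS = $11,418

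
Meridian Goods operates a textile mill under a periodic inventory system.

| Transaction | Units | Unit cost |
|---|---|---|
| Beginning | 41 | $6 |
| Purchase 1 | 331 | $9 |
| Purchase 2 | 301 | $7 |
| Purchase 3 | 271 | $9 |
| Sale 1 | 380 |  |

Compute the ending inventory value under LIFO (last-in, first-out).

Sale 1 (380) [LIFO — newest first]: 271 @ $9 + 109 @ $7 = $3,202
Ending inventory: 41 @ $6 + 331 @ $9 + 192 @ $7 = $4,569

Ending inventory = $4,569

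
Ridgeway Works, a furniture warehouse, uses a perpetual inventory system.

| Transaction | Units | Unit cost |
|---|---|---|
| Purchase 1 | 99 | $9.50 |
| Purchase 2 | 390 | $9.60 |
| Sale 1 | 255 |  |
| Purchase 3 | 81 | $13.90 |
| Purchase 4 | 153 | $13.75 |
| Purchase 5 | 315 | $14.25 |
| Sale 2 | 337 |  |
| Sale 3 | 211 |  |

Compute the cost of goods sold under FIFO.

COGS = $9,054.15

Sale 1 (255) [FIFO — oldest first]: 99 @ $9.50 + 156 @ $9.60 = $2,438.10
Sale 2 (337) [FIFO — oldest first]: 234 @ $9.60 + 81 @ $13.90 + 22 @ $13.75 = $3,674.80
Sale 3 (211) [FIFO — oldest first]: 131 @ $13.75 + 80 @ $14.25 = $2,941.25
Total COGS = $2,438.10 + $3,674.80 + $2,941.25 = $9,054.15
Ending inventory: 235 @ $14.25 = $3,348.75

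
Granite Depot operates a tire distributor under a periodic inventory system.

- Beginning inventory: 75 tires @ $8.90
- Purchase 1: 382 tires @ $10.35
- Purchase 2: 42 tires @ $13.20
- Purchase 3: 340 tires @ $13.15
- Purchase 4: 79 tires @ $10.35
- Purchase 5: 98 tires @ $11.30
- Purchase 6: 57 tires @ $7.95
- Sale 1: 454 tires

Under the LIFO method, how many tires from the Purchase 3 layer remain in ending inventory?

Sale 1 (454) [LIFO — newest first]: 57 @ $7.95 + 98 @ $11.30 + 79 @ $10.35 + 220 @ $13.15 = $5,271.20
Ending inventory: 75 @ $8.90 + 382 @ $10.35 + 42 @ $13.20 + 120 @ $13.15 = $6,753.60

120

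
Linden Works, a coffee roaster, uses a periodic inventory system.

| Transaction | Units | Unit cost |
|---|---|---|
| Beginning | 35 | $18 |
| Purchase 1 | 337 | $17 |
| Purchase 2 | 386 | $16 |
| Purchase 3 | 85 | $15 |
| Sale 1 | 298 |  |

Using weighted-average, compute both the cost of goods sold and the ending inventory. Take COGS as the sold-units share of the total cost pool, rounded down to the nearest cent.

COGS = $4,881.82; ending inventory = $8,928.18

Sale 1, sell 298: 298/843 × $13,810.00 → $4,881.82
Ending inventory (cost pool remaining) = $8,928.18
Check: goods available $13,810.00 = COGS $4,881.82 + ending $8,928.18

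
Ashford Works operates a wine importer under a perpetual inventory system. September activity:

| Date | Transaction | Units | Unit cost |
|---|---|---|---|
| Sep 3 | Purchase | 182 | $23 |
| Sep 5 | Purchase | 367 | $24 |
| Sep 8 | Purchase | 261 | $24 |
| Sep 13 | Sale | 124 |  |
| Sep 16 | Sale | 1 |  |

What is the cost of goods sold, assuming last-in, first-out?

Sep 13, 124 sold [LIFO — newest first]: 124 @ $24 = $2,976
Sep 16, 1 sold [LIFO — newest first]: 1 @ $24 = $24
Total COGS = $2,976 + $24 = $3,000
Ending inventory: 182 @ $23 + 367 @ $24 + 136 @ $24 = $16,258
Check: goods available $19,258 = COGS $3,000 + ending $16,258

COGS = $3,000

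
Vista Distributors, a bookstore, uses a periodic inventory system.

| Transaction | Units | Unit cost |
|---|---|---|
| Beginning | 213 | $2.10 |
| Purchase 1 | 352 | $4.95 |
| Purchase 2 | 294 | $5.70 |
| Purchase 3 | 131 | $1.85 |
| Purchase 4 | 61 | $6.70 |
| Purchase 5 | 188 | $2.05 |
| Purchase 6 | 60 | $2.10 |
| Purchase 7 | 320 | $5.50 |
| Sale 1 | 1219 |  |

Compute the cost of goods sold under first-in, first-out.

Sale 1 (1219) [FIFO — oldest first]: 213 @ $2.10 + 352 @ $4.95 + 294 @ $5.70 + 131 @ $1.85 + 61 @ $6.70 + 168 @ $2.05 = $4,860.95
Ending inventory: 20 @ $2.05 + 60 @ $2.10 + 320 @ $5.50 = $1,927.00

COGS = $4,860.95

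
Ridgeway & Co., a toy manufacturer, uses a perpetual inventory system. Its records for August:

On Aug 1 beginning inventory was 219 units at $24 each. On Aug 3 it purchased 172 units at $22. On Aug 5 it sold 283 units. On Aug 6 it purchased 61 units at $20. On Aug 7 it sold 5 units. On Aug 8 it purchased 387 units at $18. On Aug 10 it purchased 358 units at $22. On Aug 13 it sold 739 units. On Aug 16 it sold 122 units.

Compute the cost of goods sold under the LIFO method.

COGS = $23,950

Aug 5, 283 sold [LIFO — newest first]: 172 @ $22 + 111 @ $24 = $6,448
Aug 7, 5 sold [LIFO — newest first]: 5 @ $20 = $100
Aug 13, 739 sold [LIFO — newest first]: 358 @ $22 + 381 @ $18 = $14,734
Aug 16, 122 sold [LIFO — newest first]: 6 @ $18 + 56 @ $20 + 60 @ $24 = $2,668
Total COGS = $6,448 + $100 + $14,734 + $2,668 = $23,950
Ending inventory: 48 @ $24 = $1,152
Check: goods available $25,102 = COGS $23,950 + ending $1,152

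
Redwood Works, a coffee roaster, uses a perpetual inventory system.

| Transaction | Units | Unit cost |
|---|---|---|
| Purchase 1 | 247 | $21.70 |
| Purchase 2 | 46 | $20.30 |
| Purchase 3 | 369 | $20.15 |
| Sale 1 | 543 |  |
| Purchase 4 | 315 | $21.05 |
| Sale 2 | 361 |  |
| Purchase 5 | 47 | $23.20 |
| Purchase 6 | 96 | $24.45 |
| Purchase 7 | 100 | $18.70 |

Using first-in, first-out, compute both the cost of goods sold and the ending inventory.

Sale 1 (543) [FIFO — oldest first]: 247 @ $21.70 + 46 @ $20.30 + 250 @ $20.15 = $11,331.20
Sale 2 (361) [FIFO — oldest first]: 119 @ $20.15 + 242 @ $21.05 = $7,491.95
Total COGS = $11,331.20 + $7,491.95 = $18,823.15
Ending inventory: 73 @ $21.05 + 47 @ $23.20 + 96 @ $24.45 + 100 @ $18.70 = $6,844.25

COGS = $18,823.15; ending inventory = $6,844.25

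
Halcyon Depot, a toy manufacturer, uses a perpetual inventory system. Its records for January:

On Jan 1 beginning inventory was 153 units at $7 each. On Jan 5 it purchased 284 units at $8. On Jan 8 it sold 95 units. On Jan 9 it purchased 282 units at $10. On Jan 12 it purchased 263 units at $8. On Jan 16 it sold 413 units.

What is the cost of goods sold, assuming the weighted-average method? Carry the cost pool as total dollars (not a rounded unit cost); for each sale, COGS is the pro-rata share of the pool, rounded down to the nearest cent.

After Jan 1: 153 on hand, pool $1,071.00 (≈ $7.0000 each)
After Jan 5: 437 on hand, pool $3,343.00 (≈ $7.6499 each)
Jan 8, sell 95: 95/437 × $3,343.00 → $726.73
After Jan 9: 624 on hand, pool $5,436.27 (≈ $8.7120 each)
After Jan 12: 887 on hand, pool $7,540.27 (≈ $8.5009 each)
Jan 16, sell 413: 413/887 × $7,540.27 → $3,510.85
Total COGS = $726.73 + $3,510.85 = $4,237.58
Ending inventory (cost pool remaining) = $4,029.42

COGS = $4,237.58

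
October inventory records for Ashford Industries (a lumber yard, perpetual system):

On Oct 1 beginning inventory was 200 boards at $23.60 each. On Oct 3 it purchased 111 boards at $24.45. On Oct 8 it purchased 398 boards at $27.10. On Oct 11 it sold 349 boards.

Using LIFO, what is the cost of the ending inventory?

Oct 11, 349 sold [LIFO — newest first]: 349 @ $27.10 = $9,457.90
Ending inventory: 200 @ $23.60 + 111 @ $24.45 + 49 @ $27.10 = $8,761.85
Check: goods available $18,219.75 = COGS $9,457.90 + ending $8,761.85

Ending inventory = $8,761.85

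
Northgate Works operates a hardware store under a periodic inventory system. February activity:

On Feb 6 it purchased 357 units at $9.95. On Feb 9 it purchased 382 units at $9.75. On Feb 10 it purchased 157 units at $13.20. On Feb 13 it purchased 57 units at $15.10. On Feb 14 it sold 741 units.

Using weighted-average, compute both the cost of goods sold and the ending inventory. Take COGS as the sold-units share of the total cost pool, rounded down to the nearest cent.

Feb 14, sell 741: 741/953 × $10,209.75 → $7,938.53
Ending inventory (cost pool remaining) = $2,271.22
Check: goods available $10,209.75 = COGS $7,938.53 + ending $2,271.22

COGS = $7,938.53; ending inventory = $2,271.22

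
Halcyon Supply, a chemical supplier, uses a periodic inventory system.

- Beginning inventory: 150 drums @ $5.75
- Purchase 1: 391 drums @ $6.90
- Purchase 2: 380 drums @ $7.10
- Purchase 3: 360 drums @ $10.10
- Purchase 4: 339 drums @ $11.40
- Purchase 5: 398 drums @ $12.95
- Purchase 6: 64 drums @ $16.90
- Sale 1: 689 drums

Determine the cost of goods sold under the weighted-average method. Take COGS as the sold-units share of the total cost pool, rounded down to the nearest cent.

Sale 1, sell 689: 689/2082 × $19,994.70 → $6,616.88
Ending inventory (cost pool remaining) = $13,377.82

COGS = $6,616.88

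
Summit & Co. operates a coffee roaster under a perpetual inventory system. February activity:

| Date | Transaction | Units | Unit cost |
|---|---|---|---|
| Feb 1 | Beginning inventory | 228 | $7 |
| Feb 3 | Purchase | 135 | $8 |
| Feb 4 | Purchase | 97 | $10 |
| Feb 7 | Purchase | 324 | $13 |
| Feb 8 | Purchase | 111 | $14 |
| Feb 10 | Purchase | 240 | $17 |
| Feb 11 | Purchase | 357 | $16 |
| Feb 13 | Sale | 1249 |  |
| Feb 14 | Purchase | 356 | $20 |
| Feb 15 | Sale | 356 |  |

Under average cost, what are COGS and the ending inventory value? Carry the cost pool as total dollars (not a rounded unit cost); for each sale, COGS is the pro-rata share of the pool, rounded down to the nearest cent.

After Feb 1: 228 on hand, pool $1,596.00 (≈ $7.0000 each)
After Feb 3: 363 on hand, pool $2,676.00 (≈ $7.3719 each)
After Feb 4: 460 on hand, pool $3,646.00 (≈ $7.9261 each)
After Feb 7: 784 on hand, pool $7,858.00 (≈ $10.0230 each)
After Feb 8: 895 on hand, pool $9,412.00 (≈ $10.5162 each)
After Feb 10: 1135 on hand, pool $13,492.00 (≈ $11.8872 each)
After Feb 11: 1492 on hand, pool $19,204.00 (≈ $12.8713 each)
Feb 13, sell 1249: 1249/1492 × $19,204.00 → $16,076.27
After Feb 14: 599 on hand, pool $10,247.73 (≈ $17.1081 each)
Feb 15, sell 356: 356/599 × $10,247.73 → $6,090.47
Total COGS = $16,076.27 + $6,090.47 = $22,166.74
Ending inventory (cost pool remaining) = $4,157.26

COGS = $22,166.74; ending inventory = $4,157.26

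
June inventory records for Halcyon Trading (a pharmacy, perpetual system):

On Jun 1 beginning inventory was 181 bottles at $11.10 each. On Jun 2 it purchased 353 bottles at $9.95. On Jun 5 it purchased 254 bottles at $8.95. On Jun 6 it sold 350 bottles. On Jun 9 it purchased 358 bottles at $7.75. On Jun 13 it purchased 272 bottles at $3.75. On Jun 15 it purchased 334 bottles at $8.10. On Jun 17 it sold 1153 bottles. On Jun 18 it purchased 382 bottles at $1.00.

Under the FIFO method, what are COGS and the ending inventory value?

COGS = $12,277.75; ending inventory = $2,398.90

Jun 6, 350 sold [FIFO — oldest first]: 181 @ $11.10 + 169 @ $9.95 = $3,690.65
Jun 17, 1153 sold [FIFO — oldest first]: 184 @ $9.95 + 254 @ $8.95 + 358 @ $7.75 + 272 @ $3.75 + 85 @ $8.10 = $8,587.10
Total COGS = $3,690.65 + $8,587.10 = $12,277.75
Ending inventory: 249 @ $8.10 + 382 @ $1.00 = $2,398.90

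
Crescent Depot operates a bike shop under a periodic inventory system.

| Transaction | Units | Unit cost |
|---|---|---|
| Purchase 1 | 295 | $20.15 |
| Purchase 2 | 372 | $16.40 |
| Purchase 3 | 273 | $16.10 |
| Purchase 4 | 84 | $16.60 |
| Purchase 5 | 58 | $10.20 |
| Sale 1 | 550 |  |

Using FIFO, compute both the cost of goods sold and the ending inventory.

COGS = $10,126.25; ending inventory = $8,300.10

Sale 1 (550) [FIFO — oldest first]: 295 @ $20.15 + 255 @ $16.40 = $10,126.25
Ending inventory: 117 @ $16.40 + 273 @ $16.10 + 84 @ $16.60 + 58 @ $10.20 = $8,300.10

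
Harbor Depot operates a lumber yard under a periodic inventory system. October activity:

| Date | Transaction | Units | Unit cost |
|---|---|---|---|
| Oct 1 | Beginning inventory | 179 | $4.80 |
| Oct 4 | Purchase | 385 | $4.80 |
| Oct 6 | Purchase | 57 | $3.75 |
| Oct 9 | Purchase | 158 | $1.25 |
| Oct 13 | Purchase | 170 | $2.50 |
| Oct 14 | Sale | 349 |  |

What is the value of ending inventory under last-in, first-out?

Oct 14, 349 sold [LIFO — newest first]: 170 @ $2.50 + 158 @ $1.25 + 21 @ $3.75 = $701.25
Ending inventory: 179 @ $4.80 + 385 @ $4.80 + 36 @ $3.75 = $2,842.20

Ending inventory = $2,842.20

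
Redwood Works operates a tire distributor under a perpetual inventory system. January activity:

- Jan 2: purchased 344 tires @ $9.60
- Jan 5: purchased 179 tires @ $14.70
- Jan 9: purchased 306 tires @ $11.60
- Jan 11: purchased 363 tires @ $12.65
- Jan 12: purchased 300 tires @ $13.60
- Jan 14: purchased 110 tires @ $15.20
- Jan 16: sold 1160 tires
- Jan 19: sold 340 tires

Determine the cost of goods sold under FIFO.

COGS = $18,276.85

Jan 16, 1160 sold [FIFO — oldest first]: 344 @ $9.60 + 179 @ $14.70 + 306 @ $11.60 + 331 @ $12.65 = $13,670.45
Jan 19, 340 sold [FIFO — oldest first]: 32 @ $12.65 + 300 @ $13.60 + 8 @ $15.20 = $4,606.40
Total COGS = $13,670.45 + $4,606.40 = $18,276.85
Ending inventory: 102 @ $15.20 = $1,550.40
Check: goods available $19,827.25 = COGS $18,276.85 + ending $1,550.40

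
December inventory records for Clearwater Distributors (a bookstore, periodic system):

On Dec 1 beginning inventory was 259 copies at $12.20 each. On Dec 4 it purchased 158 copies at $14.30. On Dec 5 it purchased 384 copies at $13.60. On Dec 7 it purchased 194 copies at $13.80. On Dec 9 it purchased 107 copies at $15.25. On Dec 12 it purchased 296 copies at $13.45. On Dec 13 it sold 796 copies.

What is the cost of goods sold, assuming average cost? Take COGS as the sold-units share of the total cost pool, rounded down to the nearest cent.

COGS = $10,779.45

Dec 13, sell 796: 796/1398 × $18,931.75 → $10,779.45
Ending inventory (cost pool remaining) = $8,152.30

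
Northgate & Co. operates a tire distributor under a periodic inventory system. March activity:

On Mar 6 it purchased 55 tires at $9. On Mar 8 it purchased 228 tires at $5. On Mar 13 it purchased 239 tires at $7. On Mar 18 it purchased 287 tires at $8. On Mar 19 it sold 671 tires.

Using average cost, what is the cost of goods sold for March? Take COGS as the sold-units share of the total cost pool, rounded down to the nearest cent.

Mar 19, sell 671: 671/809 × $5,604.00 → $4,648.06
Ending inventory (cost pool remaining) = $955.94

COGS = $4,648.06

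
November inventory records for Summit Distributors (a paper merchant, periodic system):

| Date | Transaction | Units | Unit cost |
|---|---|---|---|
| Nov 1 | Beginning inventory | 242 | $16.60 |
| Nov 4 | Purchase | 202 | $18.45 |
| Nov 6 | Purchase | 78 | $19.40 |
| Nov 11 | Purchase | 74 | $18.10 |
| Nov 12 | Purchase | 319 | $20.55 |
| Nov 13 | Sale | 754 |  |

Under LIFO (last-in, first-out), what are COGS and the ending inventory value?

COGS = $14,479.55; ending inventory = $2,672.60

Nov 13, 754 sold [LIFO — newest first]: 319 @ $20.55 + 74 @ $18.10 + 78 @ $19.40 + 202 @ $18.45 + 81 @ $16.60 = $14,479.55
Ending inventory: 161 @ $16.60 = $2,672.60
Check: goods available $17,152.15 = COGS $14,479.55 + ending $2,672.60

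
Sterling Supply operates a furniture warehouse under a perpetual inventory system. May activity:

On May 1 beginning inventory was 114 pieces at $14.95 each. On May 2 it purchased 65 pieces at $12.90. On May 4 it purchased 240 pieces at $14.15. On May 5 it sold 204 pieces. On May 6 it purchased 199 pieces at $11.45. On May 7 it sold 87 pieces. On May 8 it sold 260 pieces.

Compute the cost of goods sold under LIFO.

May 5, 204 sold [LIFO — newest first]: 204 @ $14.15 = $2,886.60
May 7, 87 sold [LIFO — newest first]: 87 @ $11.45 = $996.15
May 8, 260 sold [LIFO — newest first]: 112 @ $11.45 + 36 @ $14.15 + 65 @ $12.90 + 47 @ $14.95 = $3,332.95
Total COGS = $2,886.60 + $996.15 + $3,332.95 = $7,215.70
Ending inventory: 67 @ $14.95 = $1,001.65

COGS = $7,215.70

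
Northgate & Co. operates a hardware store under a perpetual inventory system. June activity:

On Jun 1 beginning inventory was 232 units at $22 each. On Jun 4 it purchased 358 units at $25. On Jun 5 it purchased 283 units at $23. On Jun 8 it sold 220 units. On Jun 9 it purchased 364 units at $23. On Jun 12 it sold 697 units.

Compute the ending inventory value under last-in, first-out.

Jun 8, 220 sold [LIFO — newest first]: 220 @ $23 = $5,060
Jun 12, 697 sold [LIFO — newest first]: 364 @ $23 + 63 @ $23 + 270 @ $25 = $16,571
Total COGS = $5,060 + $16,571 = $21,631
Ending inventory: 232 @ $22 + 88 @ $25 = $7,304

Ending inventory = $7,304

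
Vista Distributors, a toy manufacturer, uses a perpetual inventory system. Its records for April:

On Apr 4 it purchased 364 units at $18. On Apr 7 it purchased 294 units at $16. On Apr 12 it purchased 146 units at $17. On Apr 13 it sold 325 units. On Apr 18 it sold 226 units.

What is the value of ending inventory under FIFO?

Apr 13, 325 sold [FIFO — oldest first]: 325 @ $18 = $5,850
Apr 18, 226 sold [FIFO — oldest first]: 39 @ $18 + 187 @ $16 = $3,694
Total COGS = $5,850 + $3,694 = $9,544
Ending inventory: 107 @ $16 + 146 @ $17 = $4,194

Ending inventory = $4,194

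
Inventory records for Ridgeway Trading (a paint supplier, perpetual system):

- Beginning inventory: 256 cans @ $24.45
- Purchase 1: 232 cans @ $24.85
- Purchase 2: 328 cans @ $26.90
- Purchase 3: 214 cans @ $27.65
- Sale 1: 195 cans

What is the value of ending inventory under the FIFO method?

Sale 1 (195) [FIFO — oldest first]: 195 @ $24.45 = $4,767.75
Ending inventory: 61 @ $24.45 + 232 @ $24.85 + 328 @ $26.90 + 214 @ $27.65 = $21,996.95

Ending inventory = $21,996.95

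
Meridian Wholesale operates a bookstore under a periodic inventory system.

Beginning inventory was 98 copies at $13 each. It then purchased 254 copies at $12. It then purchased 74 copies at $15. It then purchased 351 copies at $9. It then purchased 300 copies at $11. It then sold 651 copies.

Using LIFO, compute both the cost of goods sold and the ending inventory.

COGS = $6,459; ending inventory = $5,432

Sale 1 (651) [LIFO — newest first]: 300 @ $11 + 351 @ $9 = $6,459
Ending inventory: 98 @ $13 + 254 @ $12 + 74 @ $15 = $5,432
Check: goods available $11,891 = COGS $6,459 + ending $5,432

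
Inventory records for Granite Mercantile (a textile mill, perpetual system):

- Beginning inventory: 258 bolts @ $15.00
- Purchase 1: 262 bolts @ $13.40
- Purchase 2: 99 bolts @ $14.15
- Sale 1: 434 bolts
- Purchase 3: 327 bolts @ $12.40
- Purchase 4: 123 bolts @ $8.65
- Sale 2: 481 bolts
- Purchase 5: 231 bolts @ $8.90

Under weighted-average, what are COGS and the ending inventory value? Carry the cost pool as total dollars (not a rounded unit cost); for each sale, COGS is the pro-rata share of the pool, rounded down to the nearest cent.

After Beginning: 258 on hand, pool $3,870.00 (≈ $15.0000 each)
After Purchase 1: 520 on hand, pool $7,380.80 (≈ $14.1938 each)
After Purchase 2: 619 on hand, pool $8,781.65 (≈ $14.1868 each)
Sale 1, sell 434: 434/619 × $8,781.65 → $6,157.08
After Purchase 3: 512 on hand, pool $6,679.37 (≈ $13.0456 each)
After Purchase 4: 635 on hand, pool $7,743.32 (≈ $12.1942 each)
Sale 2, sell 481: 481/635 × $7,743.32 → $5,865.41
After Purchase 5: 385 on hand, pool $3,933.81 (≈ $10.2177 each)
Total COGS = $6,157.08 + $5,865.41 = $12,022.49
Ending inventory (cost pool remaining) = $3,933.81

COGS = $12,022.49; ending inventory = $3,933.81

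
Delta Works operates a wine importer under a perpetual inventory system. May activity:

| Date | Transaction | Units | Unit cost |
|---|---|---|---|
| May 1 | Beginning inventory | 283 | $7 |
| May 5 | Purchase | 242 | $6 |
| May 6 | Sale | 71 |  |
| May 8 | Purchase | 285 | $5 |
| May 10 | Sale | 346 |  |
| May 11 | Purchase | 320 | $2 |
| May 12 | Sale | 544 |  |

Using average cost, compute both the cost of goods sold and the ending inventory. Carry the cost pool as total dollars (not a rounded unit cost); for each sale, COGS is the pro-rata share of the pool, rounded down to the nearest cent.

After May 1: 283 on hand, pool $1,981.00 (≈ $7.0000 each)
After May 5: 525 on hand, pool $3,433.00 (≈ $6.5390 each)
May 6, sell 71: 71/525 × $3,433.00 → $464.27
After May 8: 739 on hand, pool $4,393.73 (≈ $5.9455 each)
May 10, sell 346: 346/739 × $4,393.73 → $2,057.14
After May 11: 713 on hand, pool $2,976.59 (≈ $4.1747 each)
May 12, sell 544: 544/713 × $2,976.59 → $2,271.05
Total COGS = $464.27 + $2,057.14 + $2,271.05 = $4,792.46
Ending inventory (cost pool remaining) = $705.54
Check: goods available $5,498.00 = COGS $4,792.46 + ending $705.54

COGS = $4,792.46; ending inventory = $705.54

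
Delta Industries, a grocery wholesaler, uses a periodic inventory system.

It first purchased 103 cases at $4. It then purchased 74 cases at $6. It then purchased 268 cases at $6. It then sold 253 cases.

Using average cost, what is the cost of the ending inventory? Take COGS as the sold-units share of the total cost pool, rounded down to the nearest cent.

Sale 1, sell 253: 253/445 × $2,464.00 → $1,400.88
Ending inventory (cost pool remaining) = $1,063.12

Ending inventory = $1,063.12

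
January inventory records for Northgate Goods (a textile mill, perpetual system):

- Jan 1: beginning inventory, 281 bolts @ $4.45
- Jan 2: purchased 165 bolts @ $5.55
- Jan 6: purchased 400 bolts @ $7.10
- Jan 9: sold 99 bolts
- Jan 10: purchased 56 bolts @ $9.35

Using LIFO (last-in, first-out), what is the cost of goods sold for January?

COGS = $702.90

Jan 9, 99 sold [LIFO — newest first]: 99 @ $7.10 = $702.90
Ending inventory: 281 @ $4.45 + 165 @ $5.55 + 301 @ $7.10 + 56 @ $9.35 = $4,826.90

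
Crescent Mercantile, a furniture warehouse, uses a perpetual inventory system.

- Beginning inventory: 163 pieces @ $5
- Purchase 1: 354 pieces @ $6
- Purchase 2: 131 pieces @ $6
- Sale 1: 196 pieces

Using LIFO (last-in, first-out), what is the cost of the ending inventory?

Ending inventory = $2,549

Sale 1 (196) [LIFO — newest first]: 131 @ $6 + 65 @ $6 = $1,176
Ending inventory: 163 @ $5 + 289 @ $6 = $2,549
Check: goods available $3,725 = COGS $1,176 + ending $2,549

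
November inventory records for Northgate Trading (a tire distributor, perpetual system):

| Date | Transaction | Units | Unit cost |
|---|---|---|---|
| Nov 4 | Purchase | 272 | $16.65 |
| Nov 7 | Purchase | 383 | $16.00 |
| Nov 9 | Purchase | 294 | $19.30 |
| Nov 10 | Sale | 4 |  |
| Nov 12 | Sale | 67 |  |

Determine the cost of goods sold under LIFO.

COGS = $1,370.30

Nov 10, 4 sold [LIFO — newest first]: 4 @ $19.30 = $77.20
Nov 12, 67 sold [LIFO — newest first]: 67 @ $19.30 = $1,293.10
Total COGS = $77.20 + $1,293.10 = $1,370.30
Ending inventory: 272 @ $16.65 + 383 @ $16.00 + 223 @ $19.30 = $14,960.70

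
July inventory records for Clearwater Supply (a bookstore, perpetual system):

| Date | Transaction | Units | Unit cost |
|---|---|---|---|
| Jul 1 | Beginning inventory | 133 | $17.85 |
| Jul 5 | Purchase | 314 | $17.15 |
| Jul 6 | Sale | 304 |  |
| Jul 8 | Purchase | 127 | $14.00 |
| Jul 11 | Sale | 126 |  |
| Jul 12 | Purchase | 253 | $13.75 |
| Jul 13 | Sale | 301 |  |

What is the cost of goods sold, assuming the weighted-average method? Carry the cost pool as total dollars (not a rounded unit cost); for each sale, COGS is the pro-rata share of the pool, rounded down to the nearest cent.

After Jul 1: 133 on hand, pool $2,374.05 (≈ $17.8500 each)
After Jul 5: 447 on hand, pool $7,759.15 (≈ $17.3583 each)
Jul 6, sell 304: 304/447 × $7,759.15 → $5,276.91
After Jul 8: 270 on hand, pool $4,260.24 (≈ $15.7787 each)
Jul 11, sell 126: 126/270 × $4,260.24 → $1,988.11
After Jul 12: 397 on hand, pool $5,750.88 (≈ $14.4858 each)
Jul 13, sell 301: 301/397 × $5,750.88 → $4,360.23
Total COGS = $5,276.91 + $1,988.11 + $4,360.23 = $11,625.25
Ending inventory (cost pool remaining) = $1,390.65

COGS = $11,625.25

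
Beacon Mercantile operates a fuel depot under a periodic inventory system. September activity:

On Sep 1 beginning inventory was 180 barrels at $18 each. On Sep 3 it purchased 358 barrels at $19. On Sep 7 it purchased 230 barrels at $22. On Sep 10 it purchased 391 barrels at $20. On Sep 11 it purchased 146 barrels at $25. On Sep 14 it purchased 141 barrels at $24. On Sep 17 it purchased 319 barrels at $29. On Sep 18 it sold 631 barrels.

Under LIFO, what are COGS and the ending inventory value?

COGS = $16,785; ending inventory = $22,422

Sep 18, 631 sold [LIFO — newest first]: 319 @ $29 + 141 @ $24 + 146 @ $25 + 25 @ $20 = $16,785
Ending inventory: 180 @ $18 + 358 @ $19 + 230 @ $22 + 366 @ $20 = $22,422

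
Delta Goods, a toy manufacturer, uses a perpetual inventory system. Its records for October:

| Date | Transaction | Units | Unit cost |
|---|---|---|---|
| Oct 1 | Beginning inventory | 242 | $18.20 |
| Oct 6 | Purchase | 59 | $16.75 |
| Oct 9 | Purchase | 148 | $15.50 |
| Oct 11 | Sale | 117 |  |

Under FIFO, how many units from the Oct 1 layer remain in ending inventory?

125

Oct 11, 117 sold [FIFO — oldest first]: 117 @ $18.20 = $2,129.40
Ending inventory: 125 @ $18.20 + 59 @ $16.75 + 148 @ $15.50 = $5,557.25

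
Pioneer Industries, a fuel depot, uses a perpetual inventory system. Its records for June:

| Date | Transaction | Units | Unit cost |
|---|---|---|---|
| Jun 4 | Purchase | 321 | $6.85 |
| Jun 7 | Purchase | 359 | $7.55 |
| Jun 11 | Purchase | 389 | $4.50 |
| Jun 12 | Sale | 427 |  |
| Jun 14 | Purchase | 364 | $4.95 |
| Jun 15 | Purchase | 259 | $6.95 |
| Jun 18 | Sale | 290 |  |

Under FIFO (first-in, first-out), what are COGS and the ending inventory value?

Jun 12, 427 sold [FIFO — oldest first]: 321 @ $6.85 + 106 @ $7.55 = $2,999.15
Jun 18, 290 sold [FIFO — oldest first]: 253 @ $7.55 + 37 @ $4.50 = $2,076.65
Total COGS = $2,999.15 + $2,076.65 = $5,075.80
Ending inventory: 352 @ $4.50 + 364 @ $4.95 + 259 @ $6.95 = $5,185.85
Check: goods available $10,261.65 = COGS $5,075.80 + ending $5,185.85

COGS = $5,075.80; ending inventory = $5,185.85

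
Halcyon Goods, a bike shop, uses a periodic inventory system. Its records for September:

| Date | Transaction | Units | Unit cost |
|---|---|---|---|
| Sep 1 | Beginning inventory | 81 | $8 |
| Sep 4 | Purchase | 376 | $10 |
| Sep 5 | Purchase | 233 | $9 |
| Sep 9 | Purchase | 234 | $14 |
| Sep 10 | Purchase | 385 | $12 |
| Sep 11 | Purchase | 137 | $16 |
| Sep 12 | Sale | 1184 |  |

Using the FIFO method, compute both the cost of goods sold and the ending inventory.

Sep 12, 1184 sold [FIFO — oldest first]: 81 @ $8 + 376 @ $10 + 233 @ $9 + 234 @ $14 + 260 @ $12 = $12,901
Ending inventory: 125 @ $12 + 137 @ $16 = $3,692

COGS = $12,901; ending inventory = $3,692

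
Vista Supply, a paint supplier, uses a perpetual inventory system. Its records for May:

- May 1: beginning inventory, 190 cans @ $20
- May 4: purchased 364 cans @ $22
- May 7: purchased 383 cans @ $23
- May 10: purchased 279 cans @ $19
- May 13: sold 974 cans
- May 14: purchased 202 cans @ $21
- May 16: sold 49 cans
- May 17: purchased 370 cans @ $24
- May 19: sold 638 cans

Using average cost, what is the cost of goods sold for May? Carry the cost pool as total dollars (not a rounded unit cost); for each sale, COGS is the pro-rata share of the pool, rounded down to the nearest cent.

COGS = $36,177.49

After May 1: 190 on hand, pool $3,800.00 (≈ $20.0000 each)
After May 4: 554 on hand, pool $11,808.00 (≈ $21.3141 each)
After May 7: 937 on hand, pool $20,617.00 (≈ $22.0032 each)
After May 10: 1216 on hand, pool $25,918.00 (≈ $21.3141 each)
May 13, sell 974: 974/1216 × $25,918.00 → $20,759.97
After May 14: 444 on hand, pool $9,400.03 (≈ $21.1712 each)
May 16, sell 49: 49/444 × $9,400.03 → $1,037.39
After May 17: 765 on hand, pool $17,242.64 (≈ $22.5394 each)
May 19, sell 638: 638/765 × $17,242.64 → $14,380.13
Total COGS = $20,759.97 + $1,037.39 + $14,380.13 = $36,177.49
Ending inventory (cost pool remaining) = $2,862.51
Check: goods available $39,040.00 = COGS $36,177.49 + ending $2,862.51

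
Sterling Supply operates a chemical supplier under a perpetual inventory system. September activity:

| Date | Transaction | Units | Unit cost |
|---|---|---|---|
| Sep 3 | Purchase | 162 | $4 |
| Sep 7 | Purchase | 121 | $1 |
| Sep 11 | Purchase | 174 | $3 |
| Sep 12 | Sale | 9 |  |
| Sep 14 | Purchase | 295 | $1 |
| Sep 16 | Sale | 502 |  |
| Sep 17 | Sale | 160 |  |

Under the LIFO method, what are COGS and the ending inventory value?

COGS = $1,262; ending inventory = $324

Sep 12, 9 sold [LIFO — newest first]: 9 @ $3 = $27
Sep 16, 502 sold [LIFO — newest first]: 295 @ $1 + 165 @ $3 + 42 @ $1 = $832
Sep 17, 160 sold [LIFO — newest first]: 79 @ $1 + 81 @ $4 = $403
Total COGS = $27 + $832 + $403 = $1,262
Ending inventory: 81 @ $4 = $324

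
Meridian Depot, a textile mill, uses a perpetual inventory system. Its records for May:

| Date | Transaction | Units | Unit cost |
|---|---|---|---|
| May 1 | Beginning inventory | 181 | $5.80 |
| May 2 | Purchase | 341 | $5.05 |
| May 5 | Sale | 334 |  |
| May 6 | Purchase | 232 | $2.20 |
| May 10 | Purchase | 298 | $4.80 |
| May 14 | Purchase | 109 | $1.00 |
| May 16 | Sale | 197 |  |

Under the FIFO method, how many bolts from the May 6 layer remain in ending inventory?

223

May 5, 334 sold [FIFO — oldest first]: 181 @ $5.80 + 153 @ $5.05 = $1,822.45
May 16, 197 sold [FIFO — oldest first]: 188 @ $5.05 + 9 @ $2.20 = $969.20
Total COGS = $1,822.45 + $969.20 = $2,791.65
Ending inventory: 223 @ $2.20 + 298 @ $4.80 + 109 @ $1.00 = $2,030.00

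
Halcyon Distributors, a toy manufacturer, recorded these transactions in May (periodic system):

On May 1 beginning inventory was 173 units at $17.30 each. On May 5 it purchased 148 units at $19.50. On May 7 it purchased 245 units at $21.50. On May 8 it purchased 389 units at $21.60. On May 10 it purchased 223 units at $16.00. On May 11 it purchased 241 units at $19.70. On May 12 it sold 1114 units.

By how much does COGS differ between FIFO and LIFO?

FIFO COGS: 173 @ $17.30 + 148 @ $19.50 + 245 @ $21.50 + 389 @ $21.60 + 159 @ $16.00 = $22,092.80
LIFO COGS: 241 @ $19.70 + 223 @ $16.00 + 389 @ $21.60 + 245 @ $21.50 + 16 @ $19.50 = $22,297.60
Difference = |$22,092.80 − $22,297.60| = $204.80

$204.80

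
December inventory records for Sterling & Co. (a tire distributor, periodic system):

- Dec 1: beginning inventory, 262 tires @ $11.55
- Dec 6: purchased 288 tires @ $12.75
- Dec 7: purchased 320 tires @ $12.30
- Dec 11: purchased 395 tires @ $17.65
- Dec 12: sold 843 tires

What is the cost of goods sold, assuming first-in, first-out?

COGS = $10,302.00

Dec 12, 843 sold [FIFO — oldest first]: 262 @ $11.55 + 288 @ $12.75 + 293 @ $12.30 = $10,302.00
Ending inventory: 27 @ $12.30 + 395 @ $17.65 = $7,303.85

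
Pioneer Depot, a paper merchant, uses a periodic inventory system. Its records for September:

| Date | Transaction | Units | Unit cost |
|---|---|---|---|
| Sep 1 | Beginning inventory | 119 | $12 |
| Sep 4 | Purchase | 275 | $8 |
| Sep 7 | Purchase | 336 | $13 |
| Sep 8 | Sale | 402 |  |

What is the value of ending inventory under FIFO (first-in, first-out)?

Sep 8, 402 sold [FIFO — oldest first]: 119 @ $12 + 275 @ $8 + 8 @ $13 = $3,732
Ending inventory: 328 @ $13 = $4,264

Ending inventory = $4,264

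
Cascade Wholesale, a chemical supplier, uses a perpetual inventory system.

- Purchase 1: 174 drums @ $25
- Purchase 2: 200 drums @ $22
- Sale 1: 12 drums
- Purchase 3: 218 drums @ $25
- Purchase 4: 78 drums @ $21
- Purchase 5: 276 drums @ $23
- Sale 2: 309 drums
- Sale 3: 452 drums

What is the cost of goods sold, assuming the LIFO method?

Sale 1 (12) [LIFO — newest first]: 12 @ $22 = $264
Sale 2 (309) [LIFO — newest first]: 276 @ $23 + 33 @ $21 = $7,041
Sale 3 (452) [LIFO — newest first]: 45 @ $21 + 218 @ $25 + 188 @ $22 + 1 @ $25 = $10,556
Total COGS = $264 + $7,041 + $10,556 = $17,861
Ending inventory: 173 @ $25 = $4,325

COGS = $17,861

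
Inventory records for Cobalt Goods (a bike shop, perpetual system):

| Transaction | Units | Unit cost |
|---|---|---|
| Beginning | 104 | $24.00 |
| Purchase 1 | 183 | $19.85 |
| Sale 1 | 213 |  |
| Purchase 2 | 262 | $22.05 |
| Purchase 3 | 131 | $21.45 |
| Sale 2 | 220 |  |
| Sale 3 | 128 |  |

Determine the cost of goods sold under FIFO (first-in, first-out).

COGS = $12,163.05

Sale 1 (213) [FIFO — oldest first]: 104 @ $24.00 + 109 @ $19.85 = $4,659.65
Sale 2 (220) [FIFO — oldest first]: 74 @ $19.85 + 146 @ $22.05 = $4,688.20
Sale 3 (128) [FIFO — oldest first]: 116 @ $22.05 + 12 @ $21.45 = $2,815.20
Total COGS = $4,659.65 + $4,688.20 + $2,815.20 = $12,163.05
Ending inventory: 119 @ $21.45 = $2,552.55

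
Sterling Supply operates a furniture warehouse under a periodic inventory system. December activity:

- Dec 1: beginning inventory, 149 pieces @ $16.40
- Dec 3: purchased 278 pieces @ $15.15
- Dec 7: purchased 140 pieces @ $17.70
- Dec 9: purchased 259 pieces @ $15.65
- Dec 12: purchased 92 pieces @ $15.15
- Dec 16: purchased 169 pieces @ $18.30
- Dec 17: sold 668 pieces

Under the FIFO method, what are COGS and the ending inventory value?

Dec 17, 668 sold [FIFO — oldest first]: 149 @ $16.40 + 278 @ $15.15 + 140 @ $17.70 + 101 @ $15.65 = $10,713.95
Ending inventory: 158 @ $15.65 + 92 @ $15.15 + 169 @ $18.30 = $6,959.20
Check: goods available $17,673.15 = COGS $10,713.95 + ending $6,959.20

COGS = $10,713.95; ending inventory = $6,959.20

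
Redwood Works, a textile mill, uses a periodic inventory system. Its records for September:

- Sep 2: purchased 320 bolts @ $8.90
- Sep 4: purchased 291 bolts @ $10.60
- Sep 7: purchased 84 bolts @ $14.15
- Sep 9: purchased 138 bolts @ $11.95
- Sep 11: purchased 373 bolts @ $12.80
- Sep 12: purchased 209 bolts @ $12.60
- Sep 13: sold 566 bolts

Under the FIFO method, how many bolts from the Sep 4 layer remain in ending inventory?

Sep 13, 566 sold [FIFO — oldest first]: 320 @ $8.90 + 246 @ $10.60 = $5,455.60
Ending inventory: 45 @ $10.60 + 84 @ $14.15 + 138 @ $11.95 + 373 @ $12.80 + 209 @ $12.60 = $10,722.50

45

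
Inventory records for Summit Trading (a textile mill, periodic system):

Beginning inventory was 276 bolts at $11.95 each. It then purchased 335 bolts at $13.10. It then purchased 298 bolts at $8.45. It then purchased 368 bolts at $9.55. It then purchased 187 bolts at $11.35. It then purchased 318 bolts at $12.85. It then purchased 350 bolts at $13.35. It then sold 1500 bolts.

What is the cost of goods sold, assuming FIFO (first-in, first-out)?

COGS = $16,304.25

Sale 1 (1500) [FIFO — oldest first]: 276 @ $11.95 + 335 @ $13.10 + 298 @ $8.45 + 368 @ $9.55 + 187 @ $11.35 + 36 @ $12.85 = $16,304.25
Ending inventory: 282 @ $12.85 + 350 @ $13.35 = $8,296.20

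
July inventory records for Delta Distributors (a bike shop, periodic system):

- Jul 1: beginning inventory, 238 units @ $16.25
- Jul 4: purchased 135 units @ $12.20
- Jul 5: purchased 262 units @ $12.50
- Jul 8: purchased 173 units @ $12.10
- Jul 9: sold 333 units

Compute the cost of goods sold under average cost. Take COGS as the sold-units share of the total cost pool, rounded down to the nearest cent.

Jul 9, sell 333: 333/808 × $10,882.80 → $4,485.11
Ending inventory (cost pool remaining) = $6,397.69
Check: goods available $10,882.80 = COGS $4,485.11 + ending $6,397.69

COGS = $4,485.11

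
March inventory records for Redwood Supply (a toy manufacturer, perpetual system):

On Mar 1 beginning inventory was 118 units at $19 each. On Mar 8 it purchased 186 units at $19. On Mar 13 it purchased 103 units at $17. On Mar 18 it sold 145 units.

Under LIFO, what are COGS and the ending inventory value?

Mar 18, 145 sold [LIFO — newest first]: 103 @ $17 + 42 @ $19 = $2,549
Ending inventory: 118 @ $19 + 144 @ $19 = $4,978

COGS = $2,549; ending inventory = $4,978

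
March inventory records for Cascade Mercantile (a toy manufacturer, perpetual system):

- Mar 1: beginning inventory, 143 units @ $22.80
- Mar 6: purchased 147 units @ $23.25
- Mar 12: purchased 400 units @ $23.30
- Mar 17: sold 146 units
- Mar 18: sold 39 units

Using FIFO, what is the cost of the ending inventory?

Mar 17, 146 sold [FIFO — oldest first]: 143 @ $22.80 + 3 @ $23.25 = $3,330.15
Mar 18, 39 sold [FIFO — oldest first]: 39 @ $23.25 = $906.75
Total COGS = $3,330.15 + $906.75 = $4,236.90
Ending inventory: 105 @ $23.25 + 400 @ $23.30 = $11,761.25
Check: goods available $15,998.15 = COGS $4,236.90 + ending $11,761.25

Ending inventory = $11,761.25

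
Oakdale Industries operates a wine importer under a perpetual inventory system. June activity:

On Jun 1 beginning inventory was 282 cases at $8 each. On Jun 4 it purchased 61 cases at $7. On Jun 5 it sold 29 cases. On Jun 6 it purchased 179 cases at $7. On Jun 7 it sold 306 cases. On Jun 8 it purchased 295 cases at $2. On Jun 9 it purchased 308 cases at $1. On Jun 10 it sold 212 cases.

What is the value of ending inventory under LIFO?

Jun 5, 29 sold [LIFO — newest first]: 29 @ $7 = $203
Jun 7, 306 sold [LIFO — newest first]: 179 @ $7 + 32 @ $7 + 95 @ $8 = $2,237
Jun 10, 212 sold [LIFO — newest first]: 212 @ $1 = $212
Total COGS = $203 + $2,237 + $212 = $2,652
Ending inventory: 187 @ $8 + 295 @ $2 + 96 @ $1 = $2,182

Ending inventory = $2,182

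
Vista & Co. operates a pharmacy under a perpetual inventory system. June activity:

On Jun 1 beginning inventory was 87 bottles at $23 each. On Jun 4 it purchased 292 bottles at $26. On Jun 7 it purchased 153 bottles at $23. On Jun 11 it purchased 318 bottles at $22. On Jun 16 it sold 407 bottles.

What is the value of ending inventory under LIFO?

Jun 16, 407 sold [LIFO — newest first]: 318 @ $22 + 89 @ $23 = $9,043
Ending inventory: 87 @ $23 + 292 @ $26 + 64 @ $23 = $11,065

Ending inventory = $11,065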